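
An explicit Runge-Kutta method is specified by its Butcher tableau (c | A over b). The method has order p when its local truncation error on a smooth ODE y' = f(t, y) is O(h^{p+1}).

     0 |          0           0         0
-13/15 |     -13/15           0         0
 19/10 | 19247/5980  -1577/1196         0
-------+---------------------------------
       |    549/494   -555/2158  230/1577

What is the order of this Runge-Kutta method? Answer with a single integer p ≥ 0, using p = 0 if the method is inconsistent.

b = (549/494, -555/2158, 230/1577)
c = (0, -13/15, 19/10)
Ac = (0, 0, 1577/1380)
Σ b_i: 549/494·1 + (-555/2158)·1 + 230/1577·1 = 1 ✓
b·c: (-555/2158)·(-13/15) + 230/1577·19/10 = 1/2 ✓
b·c²: (-555/2158)·169/225 + 230/1577·361/100 = 1/3 ✓
b·Ac: 230/1577·1577/1380 = 1/6 ✓; 3 stages ⇒ order 3.

3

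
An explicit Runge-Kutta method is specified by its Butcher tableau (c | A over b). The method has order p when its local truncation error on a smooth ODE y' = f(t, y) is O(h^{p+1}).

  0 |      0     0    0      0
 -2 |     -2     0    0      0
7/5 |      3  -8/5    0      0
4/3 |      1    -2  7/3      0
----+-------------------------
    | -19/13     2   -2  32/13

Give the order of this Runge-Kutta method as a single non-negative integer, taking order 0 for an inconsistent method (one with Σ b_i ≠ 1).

b = (-19/13, 2, -2, 32/13)
c = (0, -2, 7/5, 4/3)
Ac = (0, 0, 16/5, 109/15)
Σ b_i: (-19/13)·1 + 2·1 + (-2)·1 + 32/13·1 = 1 ✓
b·c: 2·(-2) + (-2)·7/5 + 32/13·4/3 = -686/195 ≠ 1/2 ⇒ order 1.

1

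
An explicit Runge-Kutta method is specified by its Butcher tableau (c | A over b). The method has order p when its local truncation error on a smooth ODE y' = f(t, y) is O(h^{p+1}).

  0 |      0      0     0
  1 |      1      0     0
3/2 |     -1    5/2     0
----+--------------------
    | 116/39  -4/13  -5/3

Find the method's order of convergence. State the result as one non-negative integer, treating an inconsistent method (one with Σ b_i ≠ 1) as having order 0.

1

b = (116/39, -4/13, -5/3)
c = (0, 1, 3/2)
Ac = (0, 0, 5/2)
Σ b_i: 116/39·1 + (-4/13)·1 + (-5/3)·1 = 1 ✓
b·c: (-4/13)·1 + (-5/3)·3/2 = -73/26 ≠ 1/2 ⇒ order 1.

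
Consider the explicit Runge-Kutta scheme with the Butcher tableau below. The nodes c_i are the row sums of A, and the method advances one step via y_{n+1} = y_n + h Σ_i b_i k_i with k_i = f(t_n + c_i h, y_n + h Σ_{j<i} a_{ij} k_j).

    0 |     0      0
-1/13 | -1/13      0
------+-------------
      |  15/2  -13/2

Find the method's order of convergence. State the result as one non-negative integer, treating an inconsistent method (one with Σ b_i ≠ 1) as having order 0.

b = (15/2, -13/2)
c = (0, -1/13)
Σ b_i: 15/2·1 + (-13/2)·1 = 1 ✓
b·c: (-13/2)·(-1/13) = 1/2 ✓; 2 stages ⇒ order 2.

2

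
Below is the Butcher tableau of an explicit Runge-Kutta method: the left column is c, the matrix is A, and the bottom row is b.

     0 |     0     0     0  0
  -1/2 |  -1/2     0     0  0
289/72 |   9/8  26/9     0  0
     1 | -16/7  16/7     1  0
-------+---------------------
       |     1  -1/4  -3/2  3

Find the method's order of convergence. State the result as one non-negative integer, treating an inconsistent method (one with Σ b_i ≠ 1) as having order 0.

b = (1, -1/4, -3/2, 3)
c = (0, -1/2, 289/72, 1)
Ac = (0, 0, -13/9, 1447/504)
Σ b_i: 1·1 + (-1/4)·1 + (-3/2)·1 + 3·1 = 9/4 ≠ 1 ⇒ order 0.

0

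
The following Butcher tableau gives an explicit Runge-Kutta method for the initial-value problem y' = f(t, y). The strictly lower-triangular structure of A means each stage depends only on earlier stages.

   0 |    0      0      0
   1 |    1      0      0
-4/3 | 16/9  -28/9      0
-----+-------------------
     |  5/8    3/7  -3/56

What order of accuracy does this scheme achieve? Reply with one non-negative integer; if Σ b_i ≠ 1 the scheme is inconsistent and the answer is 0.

3

b = (5/8, 3/7, -3/56)
c = (0, 1, -4/3)
Ac = (0, 0, -28/9)
Σ b_i: 5/8·1 + 3/7·1 + (-3/56)·1 = 1 ✓
b·c: 3/7·1 + (-3/56)·(-4/3) = 1/2 ✓
b·c²: 3/7·1 + (-3/56)·16/9 = 1/3 ✓
b·Ac: (-3/56)·(-28/9) = 1/6 ✓; 3 stages ⇒ order 3.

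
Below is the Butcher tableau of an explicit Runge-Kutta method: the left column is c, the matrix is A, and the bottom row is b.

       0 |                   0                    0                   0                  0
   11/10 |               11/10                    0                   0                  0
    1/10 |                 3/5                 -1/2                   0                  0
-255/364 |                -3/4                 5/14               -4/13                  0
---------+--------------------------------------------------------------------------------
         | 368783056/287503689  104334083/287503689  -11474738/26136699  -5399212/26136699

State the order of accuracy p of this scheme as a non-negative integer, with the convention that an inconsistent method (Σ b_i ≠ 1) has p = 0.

3

b = (368783056/287503689, 104334083/287503689, -11474738/26136699, -5399212/26136699)
c = (0, 11/10, 1/10, -255/364)
Ac = (0, 0, -11/20, 659/1820)
Σ b_i: 368783056/287503689·1 + 104334083/287503689·1 + (-11474738/26136699)·1 + (-5399212/26136699)·1 = 1 ✓
b·c: 104334083/287503689·11/10 + (-11474738/26136699)·1/10 + (-5399212/26136699)·(-255/364) = 1/2 ✓
b·c²: 104334083/287503689·121/100 + (-11474738/26136699)·1/100 + (-5399212/26136699)·65025/132496 = 1/3 ✓
b·Ac: (-11474738/26136699)·(-11/20) + (-5399212/26136699)·659/1820 = 1/6 ✓
b·c³: 104334083/287503689·1331/1000 + (-11474738/26136699)·1/1000 + (-5399212/26136699)·(-16581375/48228544) = 175560152609/317125281200 ≠ 1/4 ⇒ order 3.
b·(c∘Ac): (-11474738/26136699)·(-11/200) + (-5399212/26136699)·(-33609/132496) = 100033867/1306834950 ≠ 1/8
b·Ac²: (-11474738/26136699)·(-121/200) + (-5399212/26136699)·7809/18200 = 92511971/522733980 ≠ 1/12
b·A²c: (-5399212/26136699)·11/65 = -4568564/130683495 ≠ 1/24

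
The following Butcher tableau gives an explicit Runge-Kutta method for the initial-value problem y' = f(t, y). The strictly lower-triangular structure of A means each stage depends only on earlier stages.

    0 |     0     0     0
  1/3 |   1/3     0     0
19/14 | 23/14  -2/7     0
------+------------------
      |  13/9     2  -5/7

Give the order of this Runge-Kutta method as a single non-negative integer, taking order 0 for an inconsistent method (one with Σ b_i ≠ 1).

0

b = (13/9, 2, -5/7)
c = (0, 1/3, 19/14)
Ac = (0, 0, -2/21)
Σ b_i: 13/9·1 + 2·1 + (-5/7)·1 = 172/63 ≠ 1 ⇒ order 0.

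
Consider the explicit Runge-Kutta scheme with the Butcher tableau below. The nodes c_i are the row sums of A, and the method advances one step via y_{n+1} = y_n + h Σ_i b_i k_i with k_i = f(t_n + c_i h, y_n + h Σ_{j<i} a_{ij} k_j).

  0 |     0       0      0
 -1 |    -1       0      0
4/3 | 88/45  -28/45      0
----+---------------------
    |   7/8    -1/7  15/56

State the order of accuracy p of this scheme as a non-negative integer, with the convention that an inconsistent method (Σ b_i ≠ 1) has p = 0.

b = (7/8, -1/7, 15/56)
c = (0, -1, 4/3)
Ac = (0, 0, 28/45)
Σ b_i: 7/8·1 + (-1/7)·1 + 15/56·1 = 1 ✓
b·c: (-1/7)·(-1) + 15/56·4/3 = 1/2 ✓
b·c²: (-1/7)·1 + 15/56·16/9 = 1/3 ✓
b·Ac: 15/56·28/45 = 1/6 ✓; 3 stages ⇒ order 3.

3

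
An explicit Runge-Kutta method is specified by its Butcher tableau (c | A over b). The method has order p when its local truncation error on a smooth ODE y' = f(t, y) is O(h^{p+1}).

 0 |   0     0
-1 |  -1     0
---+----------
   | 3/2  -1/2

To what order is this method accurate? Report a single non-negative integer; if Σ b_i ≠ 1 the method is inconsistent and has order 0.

b = (3/2, -1/2)
c = (0, -1)
Σ b_i: 3/2·1 + (-1/2)·1 = 1 ✓
b·c: (-1/2)·(-1) = 1/2 ✓; 2 stages ⇒ order 2.

2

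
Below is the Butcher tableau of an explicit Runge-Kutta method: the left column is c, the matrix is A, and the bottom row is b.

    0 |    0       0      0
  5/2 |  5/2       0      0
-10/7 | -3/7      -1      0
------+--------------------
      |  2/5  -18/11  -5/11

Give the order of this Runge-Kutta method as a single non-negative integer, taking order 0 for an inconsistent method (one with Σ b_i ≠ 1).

b = (2/5, -18/11, -5/11)
c = (0, 5/2, -10/7)
Ac = (0, 0, -5/2)
Σ b_i: 2/5·1 + (-18/11)·1 + (-5/11)·1 = -93/55 ≠ 1 ⇒ order 0.

0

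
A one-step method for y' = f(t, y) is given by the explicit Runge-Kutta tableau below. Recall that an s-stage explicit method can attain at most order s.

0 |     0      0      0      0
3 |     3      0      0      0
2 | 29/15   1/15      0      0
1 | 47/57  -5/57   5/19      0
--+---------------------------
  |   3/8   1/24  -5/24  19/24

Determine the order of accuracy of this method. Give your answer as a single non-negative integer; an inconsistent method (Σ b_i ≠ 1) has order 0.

4

b = (3/8, 1/24, -5/24, 19/24)
c = (0, 3, 2, 1)
Ac = (0, 0, 1/5, 5/19)
Σ b_i: 3/8·1 + 1/24·1 + (-5/24)·1 + 19/24·1 = 1 ✓
b·c: 1/24·3 + (-5/24)·2 + 19/24·1 = 1/2 ✓
b·c²: 1/24·9 + (-5/24)·4 + 19/24·1 = 1/3 ✓
b·Ac: (-5/24)·1/5 + 19/24·5/19 = 1/6 ✓
b·c³: 1/24·27 + (-5/24)·8 + 19/24·1 = 1/4 ✓
b·(c∘Ac): (-5/24)·2/5 + 19/24·5/19 = 1/8 ✓
b·Ac²: (-5/24)·3/5 + 19/24·5/19 = 1/12 ✓
b·A²c: 19/24·1/19 = 1/24 ✓; 4 stages ⇒ order 4.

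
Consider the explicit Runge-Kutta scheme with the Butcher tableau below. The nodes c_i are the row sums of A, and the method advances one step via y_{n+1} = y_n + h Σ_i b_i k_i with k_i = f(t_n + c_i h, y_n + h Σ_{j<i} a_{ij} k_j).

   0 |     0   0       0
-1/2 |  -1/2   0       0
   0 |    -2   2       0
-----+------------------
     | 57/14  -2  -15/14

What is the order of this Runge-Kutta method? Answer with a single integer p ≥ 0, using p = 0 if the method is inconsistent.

b = (57/14, -2, -15/14)
c = (0, -1/2, 0)
Ac = (0, 0, -1)
Σ b_i: 57/14·1 + (-2)·1 + (-15/14)·1 = 1 ✓
b·c: (-2)·(-1/2) = 1 ≠ 1/2 ⇒ order 1.

1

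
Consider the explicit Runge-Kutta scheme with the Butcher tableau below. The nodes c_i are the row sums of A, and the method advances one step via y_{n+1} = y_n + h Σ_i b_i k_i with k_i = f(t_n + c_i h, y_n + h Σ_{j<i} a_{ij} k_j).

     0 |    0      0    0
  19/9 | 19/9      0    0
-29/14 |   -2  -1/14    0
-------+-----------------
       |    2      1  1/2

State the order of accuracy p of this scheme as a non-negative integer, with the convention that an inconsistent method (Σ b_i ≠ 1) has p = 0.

0

b = (2, 1, 1/2)
c = (0, 19/9, -29/14)
Ac = (0, 0, -19/126)
Σ b_i: 2·1 + 1·1 + 1/2·1 = 7/2 ≠ 1 ⇒ order 0.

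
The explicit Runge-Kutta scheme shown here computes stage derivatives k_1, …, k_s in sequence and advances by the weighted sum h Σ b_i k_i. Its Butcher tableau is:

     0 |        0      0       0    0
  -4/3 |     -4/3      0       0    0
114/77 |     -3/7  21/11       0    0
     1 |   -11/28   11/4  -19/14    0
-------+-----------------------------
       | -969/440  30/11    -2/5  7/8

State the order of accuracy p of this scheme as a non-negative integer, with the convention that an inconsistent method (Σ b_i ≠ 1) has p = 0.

1

b = (-969/440, 30/11, -2/5, 7/8)
c = (0, -4/3, 114/77, 1)
Ac = (0, 0, -28/11, -9178/1617)
Σ b_i: (-969/440)·1 + 30/11·1 + (-2/5)·1 + 7/8·1 = 1 ✓
b·c: 30/11·(-4/3) + (-2/5)·114/77 + 7/8·1 = -939/280 ≠ 1/2 ⇒ order 1.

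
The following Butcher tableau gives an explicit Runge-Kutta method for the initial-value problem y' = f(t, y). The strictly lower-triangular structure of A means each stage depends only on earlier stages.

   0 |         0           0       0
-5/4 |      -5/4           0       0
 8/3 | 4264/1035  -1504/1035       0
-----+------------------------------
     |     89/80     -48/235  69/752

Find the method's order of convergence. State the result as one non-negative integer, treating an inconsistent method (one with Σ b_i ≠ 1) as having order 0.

3

b = (89/80, -48/235, 69/752)
c = (0, -5/4, 8/3)
Ac = (0, 0, 376/207)
Σ b_i: 89/80·1 + (-48/235)·1 + 69/752·1 = 1 ✓
b·c: (-48/235)·(-5/4) + 69/752·8/3 = 1/2 ✓
b·c²: (-48/235)·25/16 + 69/752·64/9 = 1/3 ✓
b·Ac: 69/752·376/207 = 1/6 ✓; 3 stages ⇒ order 3.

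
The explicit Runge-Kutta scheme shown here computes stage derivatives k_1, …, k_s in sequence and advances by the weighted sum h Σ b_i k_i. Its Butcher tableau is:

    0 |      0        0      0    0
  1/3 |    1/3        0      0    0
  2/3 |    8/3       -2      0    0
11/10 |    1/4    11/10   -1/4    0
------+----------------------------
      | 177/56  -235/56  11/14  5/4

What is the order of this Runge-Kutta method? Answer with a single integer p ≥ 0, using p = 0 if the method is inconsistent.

b = (177/56, -235/56, 11/14, 5/4)
c = (0, 1/3, 2/3, 11/10)
Ac = (0, 0, -2/3, 1/5)
Σ b_i: 177/56·1 + (-235/56)·1 + 11/14·1 + 5/4·1 = 1 ✓
b·c: (-235/56)·1/3 + 11/14·2/3 + 5/4·11/10 = 1/2 ✓
b·c²: (-235/56)·1/9 + 11/14·4/9 + 5/4·121/100 = 7033/5040 ≠ 1/3 ⇒ order 2.
b·Ac: 11/14·(-2/3) + 5/4·1/5 = -23/84 ≠ 1/6

2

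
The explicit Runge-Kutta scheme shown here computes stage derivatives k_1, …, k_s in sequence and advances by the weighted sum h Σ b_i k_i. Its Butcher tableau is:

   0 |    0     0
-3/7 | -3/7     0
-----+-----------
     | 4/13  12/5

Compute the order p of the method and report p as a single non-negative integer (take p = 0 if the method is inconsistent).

0

b = (4/13, 12/5)
c = (0, -3/7)
Σ b_i: 4/13·1 + 12/5·1 = 176/65 ≠ 1 ⇒ order 0.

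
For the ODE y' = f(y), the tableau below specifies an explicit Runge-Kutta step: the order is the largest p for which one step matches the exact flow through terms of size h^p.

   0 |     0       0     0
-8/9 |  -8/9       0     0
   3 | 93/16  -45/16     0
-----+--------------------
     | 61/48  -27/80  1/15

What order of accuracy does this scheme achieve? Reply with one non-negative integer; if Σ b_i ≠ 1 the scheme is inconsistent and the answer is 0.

3

b = (61/48, -27/80, 1/15)
c = (0, -8/9, 3)
Ac = (0, 0, 5/2)
Σ b_i: 61/48·1 + (-27/80)·1 + 1/15·1 = 1 ✓
b·c: (-27/80)·(-8/9) + 1/15·3 = 1/2 ✓
b·c²: (-27/80)·64/81 + 1/15·9 = 1/3 ✓
b·Ac: 1/15·5/2 = 1/6 ✓; 3 stages ⇒ order 3.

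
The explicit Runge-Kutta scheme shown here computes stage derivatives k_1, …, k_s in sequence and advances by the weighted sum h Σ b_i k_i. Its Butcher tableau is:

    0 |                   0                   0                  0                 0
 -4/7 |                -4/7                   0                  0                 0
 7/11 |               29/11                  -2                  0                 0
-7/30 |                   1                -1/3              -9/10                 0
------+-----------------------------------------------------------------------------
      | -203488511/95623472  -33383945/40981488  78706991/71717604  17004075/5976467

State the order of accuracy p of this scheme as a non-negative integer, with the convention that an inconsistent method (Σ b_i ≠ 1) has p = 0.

3

b = (-203488511/95623472, -33383945/40981488, 78706991/71717604, 17004075/5976467)
c = (0, -4/7, 7/11, -7/30)
Ac = (0, 0, 8/7, -883/2310)
Σ b_i: (-203488511/95623472)·1 + (-33383945/40981488)·1 + 78706991/71717604·1 + 17004075/5976467·1 = 1 ✓
b·c: (-33383945/40981488)·(-4/7) + 78706991/71717604·7/11 + 17004075/5976467·(-7/30) = 1/2 ✓
b·c²: (-33383945/40981488)·16/49 + 78706991/71717604·49/121 + 17004075/5976467·49/900 = 1/3 ✓
b·Ac: 78706991/71717604·8/7 + 17004075/5976467·(-883/2310) = 1/6 ✓
b·c³: (-33383945/40981488)·(-64/343) + 78706991/71717604·343/1331 + 17004075/5976467·(-343/27000) = 9435218657/23666809320 ≠ 1/4 ⇒ order 3.
b·(c∘Ac): 78706991/71717604·8/11 + 17004075/5976467·883/9900 = 25146987/23905868 ≠ 1/8
b·Ac²: 78706991/71717604·(-32/49) + 17004075/5976467·(-84187/177870) = -813879679/394446822 ≠ 1/12
b·A²c: 17004075/5976467·(-36/35) = -122429340/41835269 ≠ 1/24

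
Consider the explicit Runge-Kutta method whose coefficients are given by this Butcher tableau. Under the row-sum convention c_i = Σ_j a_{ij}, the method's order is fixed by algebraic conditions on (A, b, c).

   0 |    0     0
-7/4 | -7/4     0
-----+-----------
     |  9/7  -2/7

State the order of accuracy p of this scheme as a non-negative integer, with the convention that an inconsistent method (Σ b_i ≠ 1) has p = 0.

2

b = (9/7, -2/7)
c = (0, -7/4)
Σ b_i: 9/7·1 + (-2/7)·1 = 1 ✓
b·c: (-2/7)·(-7/4) = 1/2 ✓; 2 stages ⇒ order 2.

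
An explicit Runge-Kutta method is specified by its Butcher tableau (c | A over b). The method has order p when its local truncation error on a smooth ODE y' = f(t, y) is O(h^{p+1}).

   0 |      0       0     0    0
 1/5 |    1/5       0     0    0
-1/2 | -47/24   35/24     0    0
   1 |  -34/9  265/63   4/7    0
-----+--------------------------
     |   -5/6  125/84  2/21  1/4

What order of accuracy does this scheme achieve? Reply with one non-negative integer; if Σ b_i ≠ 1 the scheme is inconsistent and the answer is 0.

b = (-5/6, 125/84, 2/21, 1/4)
c = (0, 1/5, -1/2, 1)
Ac = (0, 0, 7/24, 5/9)
Σ b_i: (-5/6)·1 + 125/84·1 + 2/21·1 + 1/4·1 = 1 ✓
b·c: 125/84·1/5 + 2/21·(-1/2) + 1/4·1 = 1/2 ✓
b·c²: 125/84·1/25 + 2/21·1/4 + 1/4·1 = 1/3 ✓
b·Ac: 2/21·7/24 + 1/4·5/9 = 1/6 ✓
b·c³: 125/84·1/125 + 2/21·(-1/8) + 1/4·1 = 1/4 ✓
b·(c∘Ac): 2/21·(-7/48) + 1/4·5/9 = 1/8 ✓
b·Ac²: 2/21·7/120 + 1/4·14/45 = 1/12 ✓
b·A²c: 1/4·1/6 = 1/24 ✓; 4 stages ⇒ order 4.

4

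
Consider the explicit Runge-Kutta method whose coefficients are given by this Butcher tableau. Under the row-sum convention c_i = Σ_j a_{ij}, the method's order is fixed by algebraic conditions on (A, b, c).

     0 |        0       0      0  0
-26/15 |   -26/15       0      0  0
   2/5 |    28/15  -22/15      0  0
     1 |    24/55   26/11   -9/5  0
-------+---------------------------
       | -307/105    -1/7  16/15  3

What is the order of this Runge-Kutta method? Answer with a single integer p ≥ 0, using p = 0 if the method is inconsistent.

1

b = (-307/105, -1/7, 16/15, 3)
c = (0, -26/15, 2/5, 1)
Ac = (0, 0, 572/225, -3974/825)
Σ b_i: (-307/105)·1 + (-1/7)·1 + 16/15·1 + 3·1 = 1 ✓
b·c: (-1/7)·(-26/15) + 16/15·2/5 + 3·1 = 643/175 ≠ 1/2 ⇒ order 1.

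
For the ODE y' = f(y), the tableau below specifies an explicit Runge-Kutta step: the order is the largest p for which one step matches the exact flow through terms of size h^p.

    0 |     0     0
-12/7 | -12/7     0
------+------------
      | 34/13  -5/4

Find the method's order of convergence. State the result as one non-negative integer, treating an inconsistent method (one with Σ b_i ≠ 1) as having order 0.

b = (34/13, -5/4)
c = (0, -12/7)
Σ b_i: 34/13·1 + (-5/4)·1 = 71/52 ≠ 1 ⇒ order 0.

0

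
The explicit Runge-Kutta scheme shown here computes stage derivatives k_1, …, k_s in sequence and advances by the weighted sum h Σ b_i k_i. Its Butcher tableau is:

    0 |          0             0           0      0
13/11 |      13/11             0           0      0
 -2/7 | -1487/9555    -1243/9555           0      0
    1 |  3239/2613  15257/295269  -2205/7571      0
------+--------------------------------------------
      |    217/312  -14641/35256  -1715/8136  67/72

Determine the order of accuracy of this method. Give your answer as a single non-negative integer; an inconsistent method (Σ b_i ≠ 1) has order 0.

4

b = (217/312, -14641/35256, -1715/8136, 67/72)
c = (0, 13/11, -2/7, 1)
Ac = (0, 0, -113/735, 29/201)
Σ b_i: 217/312·1 + (-14641/35256)·1 + (-1715/8136)·1 + 67/72·1 = 1 ✓
b·c: (-14641/35256)·13/11 + (-1715/8136)·(-2/7) + 67/72·1 = 1/2 ✓
b·c²: (-14641/35256)·169/121 + (-1715/8136)·4/49 + 67/72·1 = 1/3 ✓
b·Ac: (-1715/8136)·(-113/735) + 67/72·29/201 = 1/6 ✓
b·c³: (-14641/35256)·2197/1331 + (-1715/8136)·(-8/343) + 67/72·1 = 1/4 ✓
b·(c∘Ac): (-1715/8136)·226/5145 + 67/72·29/201 = 1/8 ✓
b·Ac²: (-1715/8136)·(-1469/8085) + 67/72·107/2211 = 1/12 ✓
b·A²c: 67/72·3/67 = 1/24 ✓; 4 stages ⇒ order 4.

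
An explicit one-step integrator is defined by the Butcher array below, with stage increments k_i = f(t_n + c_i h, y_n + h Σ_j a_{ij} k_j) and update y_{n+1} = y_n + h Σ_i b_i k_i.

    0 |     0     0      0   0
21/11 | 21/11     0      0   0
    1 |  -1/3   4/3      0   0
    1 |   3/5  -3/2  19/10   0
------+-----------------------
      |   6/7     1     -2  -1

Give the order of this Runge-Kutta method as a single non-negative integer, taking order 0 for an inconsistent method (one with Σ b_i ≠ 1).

b = (6/7, 1, -2, -1)
c = (0, 21/11, 1, 1)
Ac = (0, 0, 28/11, -53/55)
Σ b_i: 6/7·1 + 1·1 + (-2)·1 + (-1)·1 = -8/7 ≠ 1 ⇒ order 0.

0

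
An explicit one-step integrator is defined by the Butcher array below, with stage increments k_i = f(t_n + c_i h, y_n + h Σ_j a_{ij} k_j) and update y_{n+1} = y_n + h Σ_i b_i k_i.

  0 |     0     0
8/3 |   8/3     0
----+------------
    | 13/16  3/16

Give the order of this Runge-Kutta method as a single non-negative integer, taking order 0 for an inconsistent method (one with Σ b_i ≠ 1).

2

b = (13/16, 3/16)
c = (0, 8/3)
Σ b_i: 13/16·1 + 3/16·1 = 1 ✓
b·c: 3/16·8/3 = 1/2 ✓; 2 stages ⇒ order 2.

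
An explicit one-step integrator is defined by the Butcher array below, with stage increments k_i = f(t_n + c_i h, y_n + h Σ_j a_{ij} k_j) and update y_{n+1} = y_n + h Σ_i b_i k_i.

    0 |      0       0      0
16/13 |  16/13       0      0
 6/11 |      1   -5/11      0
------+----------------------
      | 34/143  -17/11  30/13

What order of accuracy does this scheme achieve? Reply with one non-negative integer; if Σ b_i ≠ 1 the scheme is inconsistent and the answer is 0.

b = (34/143, -17/11, 30/13)
c = (0, 16/13, 6/11)
Ac = (0, 0, -80/143)
Σ b_i: 34/143·1 + (-17/11)·1 + 30/13·1 = 1 ✓
b·c: (-17/11)·16/13 + 30/13·6/11 = -92/143 ≠ 1/2 ⇒ order 1.

1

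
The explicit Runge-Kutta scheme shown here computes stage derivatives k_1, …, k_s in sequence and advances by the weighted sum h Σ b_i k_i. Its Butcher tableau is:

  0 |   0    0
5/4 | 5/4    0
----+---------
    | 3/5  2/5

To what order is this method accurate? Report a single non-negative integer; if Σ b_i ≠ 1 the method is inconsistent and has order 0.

2

b = (3/5, 2/5)
c = (0, 5/4)
Σ b_i: 3/5·1 + 2/5·1 = 1 ✓
b·c: 2/5·5/4 = 1/2 ✓; 2 stages ⇒ order 2.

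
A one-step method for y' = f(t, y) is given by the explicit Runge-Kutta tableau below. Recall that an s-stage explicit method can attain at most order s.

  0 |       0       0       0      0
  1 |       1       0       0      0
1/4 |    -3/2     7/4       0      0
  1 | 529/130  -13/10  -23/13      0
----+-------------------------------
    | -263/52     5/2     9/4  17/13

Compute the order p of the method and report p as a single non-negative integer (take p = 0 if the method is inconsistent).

1

b = (-263/52, 5/2, 9/4, 17/13)
c = (0, 1, 1/4, 1)
Ac = (0, 0, 7/4, -453/260)
Σ b_i: (-263/52)·1 + 5/2·1 + 9/4·1 + 17/13·1 = 1 ✓
b·c: 5/2·1 + 9/4·1/4 + 17/13·1 = 909/208 ≠ 1/2 ⇒ order 1.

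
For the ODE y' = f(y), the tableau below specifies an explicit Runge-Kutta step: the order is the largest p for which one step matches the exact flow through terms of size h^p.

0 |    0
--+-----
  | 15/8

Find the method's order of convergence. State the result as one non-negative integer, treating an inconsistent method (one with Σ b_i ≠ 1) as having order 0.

0

b = (15/8)
c = (0)
Σ b_i: 15/8·1 = 15/8 ≠ 1 ⇒ order 0.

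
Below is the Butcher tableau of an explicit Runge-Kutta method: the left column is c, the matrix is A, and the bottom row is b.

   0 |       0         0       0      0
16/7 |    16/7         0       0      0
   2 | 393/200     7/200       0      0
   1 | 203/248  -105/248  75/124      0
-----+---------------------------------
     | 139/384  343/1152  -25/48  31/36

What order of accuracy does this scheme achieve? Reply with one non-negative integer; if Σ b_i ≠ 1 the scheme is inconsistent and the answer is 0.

b = (139/384, 343/1152, -25/48, 31/36)
c = (0, 16/7, 2, 1)
Ac = (0, 0, 2/25, 15/62)
Σ b_i: 139/384·1 + 343/1152·1 + (-25/48)·1 + 31/36·1 = 1 ✓
b·c: 343/1152·16/7 + (-25/48)·2 + 31/36·1 = 1/2 ✓
b·c²: 343/1152·256/49 + (-25/48)·4 + 31/36·1 = 1/3 ✓
b·Ac: (-25/48)·2/25 + 31/36·15/62 = 1/6 ✓
b·c³: 343/1152·4096/343 + (-25/48)·8 + 31/36·1 = 1/4 ✓
b·(c∘Ac): (-25/48)·4/25 + 31/36·15/62 = 1/8 ✓
b·Ac²: (-25/48)·32/175 + 31/36·45/217 = 1/12 ✓
b·A²c: 31/36·3/62 = 1/24 ✓; 4 stages ⇒ order 4.

4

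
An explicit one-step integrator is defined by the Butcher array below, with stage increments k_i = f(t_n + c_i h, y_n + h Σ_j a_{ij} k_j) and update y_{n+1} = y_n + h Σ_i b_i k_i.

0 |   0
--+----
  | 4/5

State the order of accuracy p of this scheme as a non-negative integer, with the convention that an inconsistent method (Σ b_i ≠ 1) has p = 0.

0

b = (4/5)
c = (0)
Σ b_i: 4/5·1 = 4/5 ≠ 1 ⇒ order 0.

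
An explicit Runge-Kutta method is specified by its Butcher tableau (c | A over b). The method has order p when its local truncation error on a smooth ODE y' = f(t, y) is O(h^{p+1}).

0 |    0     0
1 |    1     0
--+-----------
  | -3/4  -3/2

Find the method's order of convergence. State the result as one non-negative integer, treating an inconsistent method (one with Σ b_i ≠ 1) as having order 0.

b = (-3/4, -3/2)
c = (0, 1)
Σ b_i: (-3/4)·1 + (-3/2)·1 = -9/4 ≠ 1 ⇒ order 0.

0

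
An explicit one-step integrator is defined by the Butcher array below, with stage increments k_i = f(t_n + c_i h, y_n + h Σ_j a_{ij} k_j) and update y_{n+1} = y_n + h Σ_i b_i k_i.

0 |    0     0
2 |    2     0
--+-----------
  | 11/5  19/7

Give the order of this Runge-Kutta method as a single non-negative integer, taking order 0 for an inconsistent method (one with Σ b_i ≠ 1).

0

b = (11/5, 19/7)
c = (0, 2)
Σ b_i: 11/5·1 + 19/7·1 = 172/35 ≠ 1 ⇒ order 0.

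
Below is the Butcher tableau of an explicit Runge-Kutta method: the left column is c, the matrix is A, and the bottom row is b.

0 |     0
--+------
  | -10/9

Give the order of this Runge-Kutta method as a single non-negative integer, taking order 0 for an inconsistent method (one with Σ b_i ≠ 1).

0

b = (-10/9)
c = (0)
Σ b_i: (-10/9)·1 = -10/9 ≠ 1 ⇒ order 0.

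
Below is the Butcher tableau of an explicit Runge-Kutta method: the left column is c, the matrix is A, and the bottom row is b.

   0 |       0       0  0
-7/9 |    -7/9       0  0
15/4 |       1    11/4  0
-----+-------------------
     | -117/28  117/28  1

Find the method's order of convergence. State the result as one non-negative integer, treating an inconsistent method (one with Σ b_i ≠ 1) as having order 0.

b = (-117/28, 117/28, 1)
c = (0, -7/9, 15/4)
Ac = (0, 0, -77/36)
Σ b_i: (-117/28)·1 + 117/28·1 + 1·1 = 1 ✓
b·c: 117/28·(-7/9) + 1·15/4 = 1/2 ✓
b·c²: 117/28·49/81 + 1·225/16 = 2389/144 ≠ 1/3 ⇒ order 2.
b·Ac: 1·(-77/36) = -77/36 ≠ 1/6

2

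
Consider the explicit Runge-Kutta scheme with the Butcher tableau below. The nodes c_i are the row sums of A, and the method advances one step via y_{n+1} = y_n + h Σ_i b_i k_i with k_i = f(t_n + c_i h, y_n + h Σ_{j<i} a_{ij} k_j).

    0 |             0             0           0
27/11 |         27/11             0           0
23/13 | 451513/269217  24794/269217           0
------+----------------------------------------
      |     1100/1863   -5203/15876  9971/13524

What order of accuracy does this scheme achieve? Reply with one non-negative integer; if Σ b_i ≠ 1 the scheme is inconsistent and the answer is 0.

3

b = (1100/1863, -5203/15876, 9971/13524)
c = (0, 27/11, 23/13)
Ac = (0, 0, 2254/9971)
Σ b_i: 1100/1863·1 + (-5203/15876)·1 + 9971/13524·1 = 1 ✓
b·c: (-5203/15876)·27/11 + 9971/13524·23/13 = 1/2 ✓
b·c²: (-5203/15876)·729/121 + 9971/13524·529/169 = 1/3 ✓
b·Ac: 9971/13524·2254/9971 = 1/6 ✓; 3 stages ⇒ order 3.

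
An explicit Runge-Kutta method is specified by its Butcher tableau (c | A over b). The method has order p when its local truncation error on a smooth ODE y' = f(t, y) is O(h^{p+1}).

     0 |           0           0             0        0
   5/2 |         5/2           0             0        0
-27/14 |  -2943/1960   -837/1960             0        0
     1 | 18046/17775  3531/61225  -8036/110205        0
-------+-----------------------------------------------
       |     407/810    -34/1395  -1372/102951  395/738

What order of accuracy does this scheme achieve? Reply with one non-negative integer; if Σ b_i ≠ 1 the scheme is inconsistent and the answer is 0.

b = (407/810, -34/1395, -1372/102951, 395/738)
c = (0, 5/2, -27/14, 1)
Ac = (0, 0, -837/784, 45/158)
Σ b_i: 407/810·1 + (-34/1395)·1 + (-1372/102951)·1 + 395/738·1 = 1 ✓
b·c: (-34/1395)·5/2 + (-1372/102951)·(-27/14) + 395/738·1 = 1/2 ✓
b·c²: (-34/1395)·25/4 + (-1372/102951)·729/196 + 395/738·1 = 1/3 ✓
b·Ac: (-1372/102951)·(-837/784) + 395/738·45/158 = 1/6 ✓
b·c³: (-34/1395)·125/8 + (-1372/102951)·(-19683/2744) + 395/738·1 = 1/4 ✓
b·(c∘Ac): (-1372/102951)·22599/10976 + 395/738·45/158 = 1/8 ✓
b·Ac²: (-1372/102951)·(-4185/1568) + 395/738·141/1580 = 1/12 ✓
b·A²c: 395/738·123/1580 = 1/24 ✓; 4 stages ⇒ order 4.

4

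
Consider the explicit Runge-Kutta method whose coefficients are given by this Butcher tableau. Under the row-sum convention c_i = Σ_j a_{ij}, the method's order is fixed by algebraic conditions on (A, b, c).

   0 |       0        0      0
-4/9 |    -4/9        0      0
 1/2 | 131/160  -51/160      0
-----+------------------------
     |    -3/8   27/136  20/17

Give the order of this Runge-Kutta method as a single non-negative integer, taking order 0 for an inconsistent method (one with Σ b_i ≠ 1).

b = (-3/8, 27/136, 20/17)
c = (0, -4/9, 1/2)
Ac = (0, 0, 17/120)
Σ b_i: (-3/8)·1 + 27/136·1 + 20/17·1 = 1 ✓
b·c: 27/136·(-4/9) + 20/17·1/2 = 1/2 ✓
b·c²: 27/136·16/81 + 20/17·1/4 = 1/3 ✓
b·Ac: 20/17·17/120 = 1/6 ✓; 3 stages ⇒ order 3.

3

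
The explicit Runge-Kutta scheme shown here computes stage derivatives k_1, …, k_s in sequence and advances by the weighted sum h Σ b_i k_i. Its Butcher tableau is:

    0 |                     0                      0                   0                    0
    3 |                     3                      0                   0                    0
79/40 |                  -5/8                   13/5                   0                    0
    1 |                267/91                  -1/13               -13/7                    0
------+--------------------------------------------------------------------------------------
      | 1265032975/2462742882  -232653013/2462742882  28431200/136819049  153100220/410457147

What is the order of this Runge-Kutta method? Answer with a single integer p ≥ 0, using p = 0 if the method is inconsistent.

3

b = (1265032975/2462742882, -232653013/2462742882, 28431200/136819049, 153100220/410457147)
c = (0, 3, 79/40, 1)
Ac = (0, 0, 39/5, -14191/3640)
Σ b_i: 1265032975/2462742882·1 + (-232653013/2462742882)·1 + 28431200/136819049·1 + 153100220/410457147·1 = 1 ✓
b·c: (-232653013/2462742882)·3 + 28431200/136819049·79/40 + 153100220/410457147·1 = 1/2 ✓
b·c²: (-232653013/2462742882)·9 + 28431200/136819049·6241/1600 + 153100220/410457147·1 = 1/3 ✓
b·Ac: 28431200/136819049·39/5 + 153100220/410457147·(-14191/3640) = 1/6 ✓
b·c³: (-232653013/2462742882)·27 + 28431200/136819049·493039/64000 + 153100220/410457147·1 = -18940728017/32836571760 ≠ 1/4 ⇒ order 3.
b·(c∘Ac): 28431200/136819049·3081/200 + 153100220/410457147·(-14191/3640) = 1434134705/820914294 ≠ 1/8
b·Ac²: 28431200/136819049·117/5 + 153100220/410457147·(-1155529/145600) = 62465364191/32836571760 ≠ 1/12
b·A²c: 153100220/410457147·(-507/35) = -739255348/136819049 ≠ 1/24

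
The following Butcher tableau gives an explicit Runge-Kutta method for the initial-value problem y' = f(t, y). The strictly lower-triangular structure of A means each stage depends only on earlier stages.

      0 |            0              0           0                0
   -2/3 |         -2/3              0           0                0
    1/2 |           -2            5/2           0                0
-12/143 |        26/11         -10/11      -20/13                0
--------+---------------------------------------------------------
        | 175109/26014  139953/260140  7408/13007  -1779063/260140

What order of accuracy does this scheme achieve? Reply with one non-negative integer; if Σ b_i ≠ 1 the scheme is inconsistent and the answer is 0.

b = (175109/26014, 139953/260140, 7408/13007, -1779063/260140)
c = (0, -2/3, 1/2, -12/143)
Ac = (0, 0, -5/3, -70/429)
Σ b_i: 175109/26014·1 + 139953/260140·1 + 7408/13007·1 + (-1779063/260140)·1 = 1 ✓
b·c: 139953/260140·(-2/3) + 7408/13007·1/2 + (-1779063/260140)·(-12/143) = 1/2 ✓
b·c²: 139953/260140·4/9 + 7408/13007·1/4 + (-1779063/260140)·144/20449 = 1/3 ✓
b·Ac: 7408/13007·(-5/3) + (-1779063/260140)·(-70/429) = 1/6 ✓
b·c³: 139953/260140·(-8/27) + 7408/13007·1/8 + (-1779063/260140)·(-1728/2924207) = -1409024/16740009 ≠ 1/4 ⇒ order 3.
b·(c∘Ac): 7408/13007·(-5/6) + (-1779063/260140)·280/20449 = -22174/39021 ≠ 1/8
b·Ac²: 7408/13007·10/9 + (-1779063/260140)·(-1015/1287) = 2821843/468252 ≠ 1/12
b·A²c: (-1779063/260140)·100/39 = -228085/13007 ≠ 1/24

3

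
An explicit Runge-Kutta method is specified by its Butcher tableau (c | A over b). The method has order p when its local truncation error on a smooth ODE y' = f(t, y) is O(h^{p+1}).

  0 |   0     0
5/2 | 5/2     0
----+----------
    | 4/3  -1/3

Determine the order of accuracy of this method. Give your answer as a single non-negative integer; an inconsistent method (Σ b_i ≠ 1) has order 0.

1

b = (4/3, -1/3)
c = (0, 5/2)
Σ b_i: 4/3·1 + (-1/3)·1 = 1 ✓
b·c: (-1/3)·5/2 = -5/6 ≠ 1/2 ⇒ order 1.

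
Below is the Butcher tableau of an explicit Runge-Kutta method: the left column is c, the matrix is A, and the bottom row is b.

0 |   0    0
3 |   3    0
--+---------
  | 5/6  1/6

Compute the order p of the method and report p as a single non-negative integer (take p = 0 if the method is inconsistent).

b = (5/6, 1/6)
c = (0, 3)
Σ b_i: 5/6·1 + 1/6·1 = 1 ✓
b·c: 1/6·3 = 1/2 ✓; 2 stages ⇒ order 2.

2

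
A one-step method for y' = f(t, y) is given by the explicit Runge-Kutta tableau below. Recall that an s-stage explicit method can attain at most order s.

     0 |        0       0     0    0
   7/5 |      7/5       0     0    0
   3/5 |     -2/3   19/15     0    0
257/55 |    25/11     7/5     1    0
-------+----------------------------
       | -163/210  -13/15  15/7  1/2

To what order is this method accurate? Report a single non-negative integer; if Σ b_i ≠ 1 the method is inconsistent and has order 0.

1

b = (-163/210, -13/15, 15/7, 1/2)
c = (0, 7/5, 3/5, 257/55)
Ac = (0, 0, 133/75, 64/25)
Σ b_i: (-163/210)·1 + (-13/15)·1 + 15/7·1 + 1/2·1 = 1 ✓
b·c: (-13/15)·7/5 + 15/7·3/5 + 1/2·257/55 = 27821/11550 ≠ 1/2 ⇒ order 1.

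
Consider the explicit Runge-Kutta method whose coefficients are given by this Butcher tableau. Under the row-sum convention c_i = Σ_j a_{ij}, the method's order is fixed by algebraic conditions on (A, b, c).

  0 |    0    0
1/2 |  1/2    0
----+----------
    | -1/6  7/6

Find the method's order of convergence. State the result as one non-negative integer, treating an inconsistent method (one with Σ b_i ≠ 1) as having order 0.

b = (-1/6, 7/6)
c = (0, 1/2)
Σ b_i: (-1/6)·1 + 7/6·1 = 1 ✓
b·c: 7/6·1/2 = 7/12 ≠ 1/2 ⇒ order 1.

1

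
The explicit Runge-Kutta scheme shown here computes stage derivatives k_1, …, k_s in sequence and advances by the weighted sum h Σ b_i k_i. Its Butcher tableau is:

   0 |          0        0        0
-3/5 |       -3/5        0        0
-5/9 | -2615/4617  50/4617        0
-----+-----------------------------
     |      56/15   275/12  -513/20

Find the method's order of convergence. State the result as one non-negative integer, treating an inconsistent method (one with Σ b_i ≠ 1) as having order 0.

3

b = (56/15, 275/12, -513/20)
c = (0, -3/5, -5/9)
Ac = (0, 0, -10/1539)
Σ b_i: 56/15·1 + 275/12·1 + (-513/20)·1 = 1 ✓
b·c: 275/12·(-3/5) + (-513/20)·(-5/9) = 1/2 ✓
b·c²: 275/12·9/25 + (-513/20)·25/81 = 1/3 ✓
b·Ac: (-513/20)·(-10/1539) = 1/6 ✓; 3 stages ⇒ order 3.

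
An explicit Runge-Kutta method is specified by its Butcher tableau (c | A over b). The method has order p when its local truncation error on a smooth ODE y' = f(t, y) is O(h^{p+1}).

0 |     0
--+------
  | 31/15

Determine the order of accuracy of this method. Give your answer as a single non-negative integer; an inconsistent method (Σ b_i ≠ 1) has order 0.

b = (31/15)
c = (0)
Σ b_i: 31/15·1 = 31/15 ≠ 1 ⇒ order 0.

0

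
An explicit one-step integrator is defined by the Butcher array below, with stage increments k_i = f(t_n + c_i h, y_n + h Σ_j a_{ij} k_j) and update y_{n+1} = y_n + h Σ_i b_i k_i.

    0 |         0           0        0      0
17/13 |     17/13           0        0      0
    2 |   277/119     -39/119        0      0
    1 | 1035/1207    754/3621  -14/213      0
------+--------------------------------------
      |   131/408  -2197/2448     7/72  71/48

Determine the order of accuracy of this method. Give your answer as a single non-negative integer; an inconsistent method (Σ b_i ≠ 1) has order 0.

4

b = (131/408, -2197/2448, 7/72, 71/48)
c = (0, 17/13, 2, 1)
Ac = (0, 0, -3/7, 10/71)
Σ b_i: 131/408·1 + (-2197/2448)·1 + 7/72·1 + 71/48·1 = 1 ✓
b·c: (-2197/2448)·17/13 + 7/72·2 + 71/48·1 = 1/2 ✓
b·c²: (-2197/2448)·289/169 + 7/72·4 + 71/48·1 = 1/3 ✓
b·Ac: 7/72·(-3/7) + 71/48·10/71 = 1/6 ✓
b·c³: (-2197/2448)·4913/2197 + 7/72·8 + 71/48·1 = 1/4 ✓
b·(c∘Ac): 7/72·(-6/7) + 71/48·10/71 = 1/8 ✓
b·Ac²: 7/72·(-51/91) + 71/48·86/923 = 1/12 ✓
b·A²c: 71/48·2/71 = 1/24 ✓; 4 stages ⇒ order 4.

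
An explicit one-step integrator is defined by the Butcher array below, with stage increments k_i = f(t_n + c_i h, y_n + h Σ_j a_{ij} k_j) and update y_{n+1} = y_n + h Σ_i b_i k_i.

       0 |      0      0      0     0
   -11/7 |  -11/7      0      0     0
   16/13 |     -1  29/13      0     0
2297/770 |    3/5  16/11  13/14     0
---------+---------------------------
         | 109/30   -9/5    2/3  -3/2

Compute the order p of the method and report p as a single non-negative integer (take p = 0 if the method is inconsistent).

1

b = (109/30, -9/5, 2/3, -3/2)
c = (0, -11/7, 16/13, 2297/770)
Ac = (0, 0, -319/91, -8/7)
Σ b_i: 109/30·1 + (-9/5)·1 + 2/3·1 + (-3/2)·1 = 1 ✓
b·c: (-9/5)·(-11/7) + 2/3·16/13 + (-3/2)·2297/770 = -9917/12012 ≠ 1/2 ⇒ order 1.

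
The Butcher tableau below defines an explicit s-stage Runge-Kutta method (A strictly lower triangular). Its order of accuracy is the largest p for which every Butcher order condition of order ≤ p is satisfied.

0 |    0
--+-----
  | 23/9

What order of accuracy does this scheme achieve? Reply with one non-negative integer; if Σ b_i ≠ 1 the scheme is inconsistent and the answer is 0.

0

b = (23/9)
c = (0)
Σ b_i: 23/9·1 = 23/9 ≠ 1 ⇒ order 0.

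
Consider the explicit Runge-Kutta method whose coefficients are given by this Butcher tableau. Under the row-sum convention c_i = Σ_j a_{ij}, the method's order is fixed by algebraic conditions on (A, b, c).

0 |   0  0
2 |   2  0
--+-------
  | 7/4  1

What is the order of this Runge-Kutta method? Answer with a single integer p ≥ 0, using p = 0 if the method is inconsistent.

0

b = (7/4, 1)
c = (0, 2)
Σ b_i: 7/4·1 + 1·1 = 11/4 ≠ 1 ⇒ order 0.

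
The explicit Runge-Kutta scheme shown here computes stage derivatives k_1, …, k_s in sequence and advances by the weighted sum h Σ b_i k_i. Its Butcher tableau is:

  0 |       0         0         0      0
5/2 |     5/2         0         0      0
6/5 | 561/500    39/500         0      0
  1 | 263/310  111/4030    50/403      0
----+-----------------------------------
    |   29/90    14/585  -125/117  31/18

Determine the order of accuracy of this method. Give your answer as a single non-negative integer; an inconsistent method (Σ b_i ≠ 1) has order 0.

4

b = (29/90, 14/585, -125/117, 31/18)
c = (0, 5/2, 6/5, 1)
Ac = (0, 0, 39/200, 27/124)
Σ b_i: 29/90·1 + 14/585·1 + (-125/117)·1 + 31/18·1 = 1 ✓
b·c: 14/585·5/2 + (-125/117)·6/5 + 31/18·1 = 1/2 ✓
b·c²: 14/585·25/4 + (-125/117)·36/25 + 31/18·1 = 1/3 ✓
b·Ac: (-125/117)·39/200 + 31/18·27/124 = 1/6 ✓
b·c³: 14/585·125/8 + (-125/117)·216/125 + 31/18·1 = 1/4 ✓
b·(c∘Ac): (-125/117)·117/500 + 31/18·27/124 = 1/8 ✓
b·Ac²: (-125/117)·39/80 + 31/18·87/248 = 1/12 ✓
b·A²c: 31/18·3/124 = 1/24 ✓; 4 stages ⇒ order 4.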